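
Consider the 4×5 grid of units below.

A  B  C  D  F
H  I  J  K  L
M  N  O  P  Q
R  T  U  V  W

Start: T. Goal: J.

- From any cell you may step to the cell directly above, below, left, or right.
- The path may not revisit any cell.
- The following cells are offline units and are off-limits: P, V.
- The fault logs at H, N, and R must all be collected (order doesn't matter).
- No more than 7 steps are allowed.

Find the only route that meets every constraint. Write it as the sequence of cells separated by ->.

T -> R -> M -> H -> I -> N -> O -> J

The budget equals the shortest possible length, so every move has to be on a shortest route through the required cells.
Route from T: left 1 to R, up 2 to H, right 1 to I, down 1 to N, right 1 to O, up 1 to J — 7 moves in all.
Check: all required cells visited; 7 ≤ 7 moves.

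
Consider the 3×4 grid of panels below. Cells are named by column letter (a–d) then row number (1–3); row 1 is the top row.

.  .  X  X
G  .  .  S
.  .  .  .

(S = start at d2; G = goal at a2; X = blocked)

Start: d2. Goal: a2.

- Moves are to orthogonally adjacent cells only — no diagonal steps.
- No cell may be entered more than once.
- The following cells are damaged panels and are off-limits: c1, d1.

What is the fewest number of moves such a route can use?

3

The Manhattan distance from d2 to a2 is |2−2| + |4−1| = 3, so at least 3 moves are needed.
A route of 3 moves achieves this: d2 → c2 → b2 → a2.
Since 3 matches the lower bound, it is optimal.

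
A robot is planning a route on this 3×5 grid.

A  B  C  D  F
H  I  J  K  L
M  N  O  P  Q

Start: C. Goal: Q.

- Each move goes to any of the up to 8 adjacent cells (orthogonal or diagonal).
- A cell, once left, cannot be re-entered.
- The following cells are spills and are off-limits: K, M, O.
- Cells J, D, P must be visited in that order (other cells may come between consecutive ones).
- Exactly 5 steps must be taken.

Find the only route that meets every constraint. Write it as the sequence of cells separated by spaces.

The waypoints must appear in the order J, D, P, with no cell reused.
Route from C: down to J, up-right to D, down-right to L, down-left to P, right to Q — 5 moves in all.
Check: order respected (J at step 1, D at step 2, P at step 4); 5 moves as required.

C J D L P Q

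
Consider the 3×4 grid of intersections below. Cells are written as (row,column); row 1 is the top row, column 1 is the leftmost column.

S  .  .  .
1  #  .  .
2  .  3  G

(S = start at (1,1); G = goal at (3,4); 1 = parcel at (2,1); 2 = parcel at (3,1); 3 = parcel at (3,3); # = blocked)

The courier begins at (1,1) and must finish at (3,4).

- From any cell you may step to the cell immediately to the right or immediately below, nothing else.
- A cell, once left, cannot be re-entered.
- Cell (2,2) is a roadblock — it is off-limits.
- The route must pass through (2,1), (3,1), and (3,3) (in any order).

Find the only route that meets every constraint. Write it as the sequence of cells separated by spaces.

Moves only go right or down, so the column and row indices never decrease.
Route from (1,1): 2× down (reaching (3,1)), 3× right (reaching (3,4)) — 5 moves in all.
Check: all required cells visited.

(1,1) (2,1) (3,1) (3,2) (3,3) (3,4)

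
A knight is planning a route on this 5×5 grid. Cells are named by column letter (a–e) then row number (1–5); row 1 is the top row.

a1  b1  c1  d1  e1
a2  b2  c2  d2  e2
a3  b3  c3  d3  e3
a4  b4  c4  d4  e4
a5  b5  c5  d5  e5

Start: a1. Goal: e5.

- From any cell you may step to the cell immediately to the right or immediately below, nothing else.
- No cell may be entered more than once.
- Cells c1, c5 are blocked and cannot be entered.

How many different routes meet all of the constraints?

41

A right/down-only route from a1 to e5 makes exactly 4 down-moves and 4 right-moves in some order.
With no other constraints that would be C(8,4) = 70 routes.
Subtract routes through each blocked cell (inclusion–exclusion for overlaps): − through c1: 15 − through c5: 15 + through c1&c5: 1 → 41.
That gives 41 routes.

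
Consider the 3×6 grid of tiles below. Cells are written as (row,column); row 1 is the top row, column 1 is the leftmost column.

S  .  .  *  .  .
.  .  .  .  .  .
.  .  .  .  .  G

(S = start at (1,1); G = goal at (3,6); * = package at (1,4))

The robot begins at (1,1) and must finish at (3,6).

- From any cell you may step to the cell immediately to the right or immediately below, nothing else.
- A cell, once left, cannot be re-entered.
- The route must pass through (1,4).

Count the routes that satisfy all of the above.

6

A right/down-only route from (1,1) to (3,6) makes exactly 2 down-moves and 5 right-moves in some order.
With no other constraints that would be C(7,2) = 21 routes.
Split at (1,4) and multiply the segment counts: (1,1)→(1,4): 1; (1,4)→(3,6): 6; product = 6.
That gives 6 routes.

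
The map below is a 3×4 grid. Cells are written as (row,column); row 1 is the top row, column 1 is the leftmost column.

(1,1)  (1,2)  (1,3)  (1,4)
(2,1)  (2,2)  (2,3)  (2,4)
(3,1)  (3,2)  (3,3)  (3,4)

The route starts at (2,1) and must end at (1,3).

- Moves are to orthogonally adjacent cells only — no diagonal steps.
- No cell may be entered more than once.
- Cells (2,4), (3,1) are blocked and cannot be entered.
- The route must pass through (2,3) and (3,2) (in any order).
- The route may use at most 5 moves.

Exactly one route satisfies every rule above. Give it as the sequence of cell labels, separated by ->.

The 5-move cap with required stops at (2,3), (3,2) leaves no slack for detours.
Route from (2,1): right 1 to (2,2), down 1 to (3,2), right 1 to (3,3), up 2 to (1,3) — 5 moves in all.
Check: all required cells visited; 5 ≤ 5 moves.

(2,1) -> (2,2) -> (3,2) -> (3,3) -> (2,3) -> (1,3)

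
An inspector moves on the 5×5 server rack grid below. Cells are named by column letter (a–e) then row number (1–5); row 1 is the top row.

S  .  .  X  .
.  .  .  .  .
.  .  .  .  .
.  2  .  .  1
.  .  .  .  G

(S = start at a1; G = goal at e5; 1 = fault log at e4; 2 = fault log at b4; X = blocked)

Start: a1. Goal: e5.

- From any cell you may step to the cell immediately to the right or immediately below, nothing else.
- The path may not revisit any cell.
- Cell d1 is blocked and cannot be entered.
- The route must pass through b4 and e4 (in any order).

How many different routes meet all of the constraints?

A right/down-only route from a1 to e5 makes exactly 4 down-moves and 4 right-moves in some order.
With no other constraints that would be C(8,4) = 70 routes.
A monotone route can only reach the required cells in the order b4, e4, so split there and multiply the segment counts (each segment already excludes blocked cells): a1→b4: 4; b4→e4: 1; e4→e5: 1; product = 4.
That gives 4 routes.

4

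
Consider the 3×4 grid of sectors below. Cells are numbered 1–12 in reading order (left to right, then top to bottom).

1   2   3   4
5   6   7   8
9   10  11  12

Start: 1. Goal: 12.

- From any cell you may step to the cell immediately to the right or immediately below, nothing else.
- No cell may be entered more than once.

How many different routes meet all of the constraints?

10

A right/down-only route from 1 to 12 makes exactly 2 down-moves and 3 right-moves in some order.
With no other constraints that would be C(5,2) = 10 routes.
That gives 10 routes.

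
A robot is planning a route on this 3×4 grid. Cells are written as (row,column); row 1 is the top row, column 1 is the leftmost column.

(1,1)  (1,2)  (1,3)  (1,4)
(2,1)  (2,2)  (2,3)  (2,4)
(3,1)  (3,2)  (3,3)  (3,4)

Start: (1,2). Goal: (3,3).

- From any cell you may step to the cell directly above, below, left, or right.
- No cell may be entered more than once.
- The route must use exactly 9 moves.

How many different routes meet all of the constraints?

Need simple routes of exactly 9 moves from (1,2) to (3,3) (Manhattan distance 3, so 3 moves are spent on a detour and 3 undoing it).
Enumerating: (1,2) (1,1) (2,1) (3,1) (3,2) (2,2) (2,3) (2,4) (3,4) (3,3) | (1,2) (1,1) (2,1) (2,2) (2,3) (1,3) (1,4) (2,4) (3,4) (3,3) | (1,2) (1,3) (1,4) (2,4) (2,3) (2,2) (2,1) (3,1) (3,2) (3,3).
That gives 3 routes.

3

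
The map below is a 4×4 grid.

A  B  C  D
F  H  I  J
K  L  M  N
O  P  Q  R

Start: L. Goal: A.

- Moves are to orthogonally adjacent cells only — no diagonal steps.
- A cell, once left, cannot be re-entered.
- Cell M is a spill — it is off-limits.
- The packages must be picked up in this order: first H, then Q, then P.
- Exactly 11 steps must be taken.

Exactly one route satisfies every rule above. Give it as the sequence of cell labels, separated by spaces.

The waypoints must appear in the order H, Q, P, with no cell reused.
Route from L: up to H, 2× right (reaching J), 2× down (reaching R), 3× left (reaching O), 3× up (reaching A) — 11 moves in all.
Check: order respected (H at step 1, Q at step 6, P at step 7); 11 moves as required.

L H I J N R Q P O K F A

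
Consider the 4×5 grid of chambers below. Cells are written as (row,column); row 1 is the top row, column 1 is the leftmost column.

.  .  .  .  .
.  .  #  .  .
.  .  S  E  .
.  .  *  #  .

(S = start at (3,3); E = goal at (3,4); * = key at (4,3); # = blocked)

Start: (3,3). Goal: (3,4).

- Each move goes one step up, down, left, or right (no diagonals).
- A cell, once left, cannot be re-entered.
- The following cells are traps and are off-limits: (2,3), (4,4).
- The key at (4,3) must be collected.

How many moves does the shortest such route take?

Any route passes through (4,3) somewhere between (3,3) and (3,4). Summing Manhattan distances along the two legs ((3,3) → (4,3) → (3,4)) gives a lower bound of 1 + 2 = 3 moves.
The shortest route satisfying every rule uses 9 moves: (3,3) → (4,3) → (4,2) → (3,2) → (2,2) → (1,2) → (1,3) → (1,4) → (2,4) → (3,4).
The bound of 3 isn't tight here; checking systematically, no route of length 3 through 8 satisfies every constraint (on a 4-connected grid the length of any start-to-goal walk has the same parity as the Manhattan bound, so only lengths 3, 5, 7, … need checking), so 9 is the minimum.

9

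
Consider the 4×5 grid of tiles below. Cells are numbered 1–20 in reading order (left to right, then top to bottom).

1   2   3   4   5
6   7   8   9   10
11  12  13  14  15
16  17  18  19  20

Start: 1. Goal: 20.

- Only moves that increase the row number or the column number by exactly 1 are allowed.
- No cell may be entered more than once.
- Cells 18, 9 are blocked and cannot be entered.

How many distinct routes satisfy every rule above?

13

A right/down-only route from 1 to 20 makes exactly 3 down-moves and 4 right-moves in some order.
With no other constraints that would be C(7,3) = 35 routes.
Subtract routes through each blocked cell (inclusion–exclusion for overlaps): − through 9: 12 − through 18: 10 → 13.
That gives 13 routes.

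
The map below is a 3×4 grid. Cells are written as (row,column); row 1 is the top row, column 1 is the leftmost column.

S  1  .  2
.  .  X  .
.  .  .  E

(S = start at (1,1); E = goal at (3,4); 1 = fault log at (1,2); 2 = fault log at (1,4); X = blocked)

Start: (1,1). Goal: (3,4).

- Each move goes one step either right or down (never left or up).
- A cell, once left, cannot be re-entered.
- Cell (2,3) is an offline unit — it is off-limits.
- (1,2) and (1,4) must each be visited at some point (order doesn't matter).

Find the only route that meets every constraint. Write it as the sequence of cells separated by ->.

Moves only go right or down, so the column and row indices never decrease.
Route from (1,1): 3× right (reaching (1,4)), 2× down (reaching (3,4)) — 5 moves in all.
Check: all required cells visited.

(1,1) -> (1,2) -> (1,3) -> (1,4) -> (2,4) -> (3,4)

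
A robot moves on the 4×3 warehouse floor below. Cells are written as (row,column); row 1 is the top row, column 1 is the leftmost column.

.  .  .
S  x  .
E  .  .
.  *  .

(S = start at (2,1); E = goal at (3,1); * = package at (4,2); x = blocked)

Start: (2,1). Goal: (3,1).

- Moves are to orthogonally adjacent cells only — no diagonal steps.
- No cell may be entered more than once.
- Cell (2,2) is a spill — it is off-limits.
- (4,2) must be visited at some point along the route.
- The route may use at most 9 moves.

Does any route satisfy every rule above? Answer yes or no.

One route that works: (2,1) → (1,1) → (1,2) → (1,3) → (2,3) → (3,3) → (4,3) → (4,2) → (3,2) → (3,1).

yes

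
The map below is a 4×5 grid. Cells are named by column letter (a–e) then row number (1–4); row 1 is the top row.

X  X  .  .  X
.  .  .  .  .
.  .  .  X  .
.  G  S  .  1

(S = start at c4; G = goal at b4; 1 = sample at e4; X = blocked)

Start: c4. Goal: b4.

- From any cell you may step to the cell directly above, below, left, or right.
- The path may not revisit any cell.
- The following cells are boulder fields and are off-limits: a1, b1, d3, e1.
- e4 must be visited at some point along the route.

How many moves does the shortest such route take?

9

Any route passes through e4 somewhere between c4 and b4. Summing Manhattan distances along the two legs (c4 → e4 → b4) gives a lower bound of 2 + 3 = 5 moves.
The shortest route satisfying every rule uses 9 moves: c4 → d4 → e4 → e3 → e2 → d2 → c2 → c3 → b3 → b4.
The bound of 5 isn't tight here; checking systematically, no route of length 5 through 8 satisfies every constraint (on a 4-connected grid the length of any start-to-goal walk has the same parity as the Manhattan bound, so only lengths 5, 7, 9, … need checking), so 9 is the minimum.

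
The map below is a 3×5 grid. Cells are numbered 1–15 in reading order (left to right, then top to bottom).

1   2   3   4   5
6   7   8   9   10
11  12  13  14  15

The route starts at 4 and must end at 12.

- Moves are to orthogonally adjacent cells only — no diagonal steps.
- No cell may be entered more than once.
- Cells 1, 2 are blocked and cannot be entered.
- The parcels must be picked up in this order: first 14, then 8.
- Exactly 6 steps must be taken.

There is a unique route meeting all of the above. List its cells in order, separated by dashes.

The waypoints must appear in the order 14, 8, with no cell reused.
Route from 4: down 2 to 14, left 1 to 13, up 1 to 8, left 1 to 7, down 1 to 12 — 6 moves in all.
Check: order respected (14 at step 2, 8 at step 4); 6 moves as required.

4 - 9 - 14 - 13 - 8 - 7 - 12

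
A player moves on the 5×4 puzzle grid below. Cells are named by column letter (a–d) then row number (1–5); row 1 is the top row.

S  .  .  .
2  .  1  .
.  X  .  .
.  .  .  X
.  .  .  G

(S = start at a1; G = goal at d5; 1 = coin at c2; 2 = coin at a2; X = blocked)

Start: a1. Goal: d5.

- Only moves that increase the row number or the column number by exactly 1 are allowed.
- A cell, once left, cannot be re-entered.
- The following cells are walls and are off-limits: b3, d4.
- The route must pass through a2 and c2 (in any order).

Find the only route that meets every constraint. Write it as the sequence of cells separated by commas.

a1, a2, b2, c2, c3, c4, c5, d5

Moves only go right or down, so the column and row indices never decrease.
Route from a1: down 1 to a2, right 2 to c2, down 3 to c5, right 1 to d5 — 7 moves in all.
Check: all required cells visited.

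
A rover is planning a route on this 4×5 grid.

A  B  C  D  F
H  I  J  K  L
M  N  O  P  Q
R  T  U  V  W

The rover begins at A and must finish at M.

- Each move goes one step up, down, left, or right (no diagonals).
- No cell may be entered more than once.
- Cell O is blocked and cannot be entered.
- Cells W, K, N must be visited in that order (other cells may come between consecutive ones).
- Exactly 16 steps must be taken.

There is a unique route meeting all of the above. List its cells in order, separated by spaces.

A B C D F L Q W V P K J I N T R M

The waypoints must appear in the order W, K, N, with no cell reused.
Route from A: 4× right (reaching F), 3× down (reaching W), left to V, 2× up (reaching K), 2× left (reaching I), 2× down (reaching T), left to R, up to M — 16 moves in all.
Check: order respected (W at step 7, K at step 10, N at step 13); 16 moves as required.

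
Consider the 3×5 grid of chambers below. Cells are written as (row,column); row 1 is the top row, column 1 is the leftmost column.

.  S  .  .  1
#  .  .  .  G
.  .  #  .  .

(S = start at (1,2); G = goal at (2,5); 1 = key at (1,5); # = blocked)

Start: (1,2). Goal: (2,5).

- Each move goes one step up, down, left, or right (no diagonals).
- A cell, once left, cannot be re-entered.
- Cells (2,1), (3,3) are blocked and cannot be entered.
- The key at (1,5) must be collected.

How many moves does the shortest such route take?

Any route passes through (1,5) somewhere between (1,2) and (2,5). Summing Manhattan distances along the two legs ((1,2) → (1,5) → (2,5)) gives a lower bound of 3 + 1 = 4 moves.
A route of 4 moves achieves this: (1,2) → (1,3) → (1,4) → (1,5) → (2,5).
Since 4 matches the lower bound, it is optimal.

4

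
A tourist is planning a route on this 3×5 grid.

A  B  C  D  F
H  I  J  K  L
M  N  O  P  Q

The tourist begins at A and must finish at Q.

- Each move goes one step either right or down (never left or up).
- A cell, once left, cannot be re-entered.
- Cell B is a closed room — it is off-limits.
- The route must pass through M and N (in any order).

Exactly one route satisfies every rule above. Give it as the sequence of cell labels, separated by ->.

Moves only go right or down, so the column and row indices never decrease.
Route from A: 2× down (reaching M), 4× right (reaching Q) — 6 moves in all.
Check: all required cells visited.

A -> H -> M -> N -> O -> P -> Q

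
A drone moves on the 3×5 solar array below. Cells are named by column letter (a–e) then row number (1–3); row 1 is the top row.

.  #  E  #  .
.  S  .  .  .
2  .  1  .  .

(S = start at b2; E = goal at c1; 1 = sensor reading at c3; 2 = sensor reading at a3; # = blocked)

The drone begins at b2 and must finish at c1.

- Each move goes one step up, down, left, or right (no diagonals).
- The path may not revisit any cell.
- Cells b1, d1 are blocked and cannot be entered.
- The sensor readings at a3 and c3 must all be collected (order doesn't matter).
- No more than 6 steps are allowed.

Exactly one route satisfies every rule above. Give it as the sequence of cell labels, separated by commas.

Any route must reach a3 and c3 and still end at c1 within 6 moves, so the order of the required stops is forced.
Route from b2: left to a2, down to a3, 2× right (reaching c3), 2× up (reaching c1) — 6 moves in all.
Check: all required cells visited; 6 ≤ 6 moves.

b2, a2, a3, b3, c3, c2, c1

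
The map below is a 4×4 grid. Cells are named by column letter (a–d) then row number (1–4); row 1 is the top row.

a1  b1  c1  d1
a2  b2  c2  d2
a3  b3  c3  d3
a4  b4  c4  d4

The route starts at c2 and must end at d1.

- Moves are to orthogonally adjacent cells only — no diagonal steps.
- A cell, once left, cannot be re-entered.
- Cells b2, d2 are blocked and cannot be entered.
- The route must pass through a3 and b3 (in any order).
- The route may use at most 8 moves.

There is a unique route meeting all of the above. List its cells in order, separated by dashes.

c2 - c3 - b3 - a3 - a2 - a1 - b1 - c1 - d1

Any route must reach a3 and b3 and still end at d1 within 8 moves, so the order of the required stops is forced.
Route from c2: down to c3, 2× left (reaching a3), 2× up (reaching a1), 3× right (reaching d1) — 8 moves in all.
Check: all required cells visited; 8 ≤ 8 moves.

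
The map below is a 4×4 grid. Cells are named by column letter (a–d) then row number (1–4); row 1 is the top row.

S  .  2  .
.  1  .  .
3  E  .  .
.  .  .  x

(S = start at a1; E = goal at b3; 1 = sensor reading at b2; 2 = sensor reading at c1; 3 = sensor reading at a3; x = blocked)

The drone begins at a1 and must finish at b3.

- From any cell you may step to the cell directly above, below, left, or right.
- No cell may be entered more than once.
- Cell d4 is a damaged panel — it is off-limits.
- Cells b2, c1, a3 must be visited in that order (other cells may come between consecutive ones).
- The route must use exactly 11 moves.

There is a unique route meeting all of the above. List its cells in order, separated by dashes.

The waypoints must appear in the order b2, c1, a3, with no cell reused.
Route from a1: down to a2, right to b2, up to b1, right to c1, 3× down (reaching c4), 2× left (reaching a4), up to a3, right to b3 — 11 moves in all.
Check: order respected (1 at step 2, 2 at step 4, 3 at step 10); 11 moves as required.

a1 - a2 - b2 - b1 - c1 - c2 - c3 - c4 - b4 - a4 - a3 - b3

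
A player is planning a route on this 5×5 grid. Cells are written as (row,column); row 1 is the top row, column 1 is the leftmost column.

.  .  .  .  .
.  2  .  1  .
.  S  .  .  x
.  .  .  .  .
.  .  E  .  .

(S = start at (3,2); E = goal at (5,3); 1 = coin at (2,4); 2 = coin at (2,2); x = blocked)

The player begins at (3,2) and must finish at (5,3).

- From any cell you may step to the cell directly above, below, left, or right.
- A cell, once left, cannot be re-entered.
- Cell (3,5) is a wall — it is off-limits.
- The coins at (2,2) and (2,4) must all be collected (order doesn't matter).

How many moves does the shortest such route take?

7

Any route passes through (2,2) and (2,4) in some order between (3,2) and (5,3). Summing Manhattan distances along each leg and taking the cheapest ordering ((3,2) → (2,2) → (2,4) → (5,3)) gives a lower bound of 1 + 2 + 4 = 7 moves.
A route of 7 moves achieves this: (3,2) → (2,2) → (2,3) → (2,4) → (3,4) → (4,4) → (5,4) → (5,3).
Since 7 matches the lower bound, it is optimal.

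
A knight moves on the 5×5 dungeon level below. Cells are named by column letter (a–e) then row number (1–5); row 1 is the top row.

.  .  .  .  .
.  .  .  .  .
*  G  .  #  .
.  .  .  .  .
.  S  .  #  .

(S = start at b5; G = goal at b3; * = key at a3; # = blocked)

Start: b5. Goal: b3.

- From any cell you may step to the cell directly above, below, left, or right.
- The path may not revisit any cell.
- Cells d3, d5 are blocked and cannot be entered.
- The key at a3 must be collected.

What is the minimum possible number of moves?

4

Any route passes through a3 somewhere between b5 and b3. Summing Manhattan distances along the two legs (b5 → a3 → b3) gives a lower bound of 3 + 1 = 4 moves.
A route of 4 moves achieves this: b5 → b4 → a4 → a3 → b3.
Since 4 matches the lower bound, it is optimal.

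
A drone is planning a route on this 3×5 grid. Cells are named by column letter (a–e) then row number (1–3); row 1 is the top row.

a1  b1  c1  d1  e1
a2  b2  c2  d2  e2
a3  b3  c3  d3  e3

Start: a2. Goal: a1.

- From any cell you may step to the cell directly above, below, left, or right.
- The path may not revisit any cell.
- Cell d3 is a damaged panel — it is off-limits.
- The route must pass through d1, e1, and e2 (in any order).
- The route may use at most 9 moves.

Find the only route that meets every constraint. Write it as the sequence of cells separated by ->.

a2 -> b2 -> c2 -> d2 -> e2 -> e1 -> d1 -> c1 -> b1 -> a1

The budget equals the shortest possible length, so every move has to be on a shortest route through the required cells.
Route from a2: 4× right (reaching e2), up to e1, 4× left (reaching a1) — 9 moves in all.
Check: all required cells visited; 9 ≤ 9 moves.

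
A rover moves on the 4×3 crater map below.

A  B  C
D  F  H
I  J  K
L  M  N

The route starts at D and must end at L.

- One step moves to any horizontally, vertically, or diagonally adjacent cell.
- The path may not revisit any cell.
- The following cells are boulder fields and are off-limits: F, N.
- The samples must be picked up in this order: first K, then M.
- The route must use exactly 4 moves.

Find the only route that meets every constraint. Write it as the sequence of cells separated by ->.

D -> J -> K -> M -> L

The waypoints must appear in the order K, M, with no cell reused.
Route from D: down-right 1 to J, right 1 to K, down-left 1 to M, left 1 to L — 4 moves in all.
Check: order respected (K at step 2, M at step 3); 4 moves as required.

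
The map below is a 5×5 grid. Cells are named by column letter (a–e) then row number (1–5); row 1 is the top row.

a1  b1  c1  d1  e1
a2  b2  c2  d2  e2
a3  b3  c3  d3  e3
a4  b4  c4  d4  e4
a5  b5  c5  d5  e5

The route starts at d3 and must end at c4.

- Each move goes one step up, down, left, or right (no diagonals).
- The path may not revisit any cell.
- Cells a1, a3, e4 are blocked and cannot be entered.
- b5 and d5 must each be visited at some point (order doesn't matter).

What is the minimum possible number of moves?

6

Any route passes through b5 and d5 in some order between d3 and c4. Summing Manhattan distances along each leg and taking the cheapest ordering (d3 → d5 → b5 → c4) gives a lower bound of 2 + 2 + 2 = 6 moves.
A route of 6 moves achieves this: d3 → d4 → d5 → c5 → b5 → b4 → c4.
Since 6 matches the lower bound, it is optimal.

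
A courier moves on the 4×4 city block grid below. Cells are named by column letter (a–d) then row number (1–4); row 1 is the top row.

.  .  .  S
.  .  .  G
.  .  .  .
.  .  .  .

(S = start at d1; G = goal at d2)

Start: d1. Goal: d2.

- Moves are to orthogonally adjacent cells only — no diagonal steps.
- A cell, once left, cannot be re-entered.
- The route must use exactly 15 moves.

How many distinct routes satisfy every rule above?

6

Need simple routes of exactly 15 moves from d1 to d2 (Manhattan distance 1, so 7 moves are spent on a detour and 7 undoing it).
Enumerating: d1 c1 c2 c3 b3 b2 b1 a1 a2 a3 a4 b4 c4 d4 d3 d2 | d1 c1 c2 b2 b1 a1 a2 a3 a4 b4 b3 c3 c4 d4 d3 d2 | d1 c1 b1 a1 a2 a3 a4 b4 b3 b2 c2 c3 c4 d4 d3 d2 | d1 c1 b1 a1 a2 a3 a4 b4 c4 d4 d3 c3 b3 b2 c2 d2 | d1 c1 b1 a1 a2 b2 b3 a3 a4 b4 c4 d4 d3 c3 c2 d2 | d1 c1 b1 a1 a2 b2 c2 c3 b3 a3 a4 b4 c4 d4 d3 d2.
That gives 6 routes.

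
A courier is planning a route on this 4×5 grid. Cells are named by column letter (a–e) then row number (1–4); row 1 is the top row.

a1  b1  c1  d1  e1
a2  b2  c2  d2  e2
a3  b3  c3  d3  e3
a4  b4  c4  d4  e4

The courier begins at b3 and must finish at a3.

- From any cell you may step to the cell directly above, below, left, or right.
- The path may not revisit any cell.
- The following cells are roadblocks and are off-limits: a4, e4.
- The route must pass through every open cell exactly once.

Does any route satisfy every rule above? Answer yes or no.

no

Colour the cells like a checkerboard: each orthogonal step flips colour, so a Hamiltonian route alternates colours. Here there are 10 cells of one colour and 8 of the other, with start on the opposite colour to the goal — the counts and endpoints can't be arranged into an alternating sequence of length 18, so no Hamiltonian route exists.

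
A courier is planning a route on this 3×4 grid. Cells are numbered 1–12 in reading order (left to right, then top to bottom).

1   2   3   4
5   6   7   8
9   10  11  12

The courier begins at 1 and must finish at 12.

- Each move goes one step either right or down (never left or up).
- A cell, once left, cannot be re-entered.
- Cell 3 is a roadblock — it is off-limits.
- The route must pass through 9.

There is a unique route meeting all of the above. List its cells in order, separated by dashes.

1 - 5 - 9 - 10 - 11 - 12

Moves only go right or down, so the column and row indices never decrease.
Route from 1: down 2 to 9, right 3 to 12 — 5 moves in all.
Check: all required cells visited.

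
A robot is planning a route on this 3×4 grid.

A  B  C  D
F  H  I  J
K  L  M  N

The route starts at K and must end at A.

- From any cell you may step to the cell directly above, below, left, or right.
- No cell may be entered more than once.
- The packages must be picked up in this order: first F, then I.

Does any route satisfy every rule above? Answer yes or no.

yes

One route that works: K → F → H → I → C → B → A.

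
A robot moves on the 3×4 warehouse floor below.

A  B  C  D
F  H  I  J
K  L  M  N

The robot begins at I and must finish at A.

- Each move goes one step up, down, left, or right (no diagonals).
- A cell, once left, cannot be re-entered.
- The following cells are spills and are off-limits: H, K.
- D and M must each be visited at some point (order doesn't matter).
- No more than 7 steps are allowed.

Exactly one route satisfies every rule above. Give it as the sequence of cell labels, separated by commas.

I, M, N, J, D, C, B, A

The 7-move cap with required stops at D, M leaves no slack for detours.
Route from I: down to M, right to N, 2× up (reaching D), 3× left (reaching A) — 7 moves in all.
Check: all required cells visited; 7 ≤ 7 moves.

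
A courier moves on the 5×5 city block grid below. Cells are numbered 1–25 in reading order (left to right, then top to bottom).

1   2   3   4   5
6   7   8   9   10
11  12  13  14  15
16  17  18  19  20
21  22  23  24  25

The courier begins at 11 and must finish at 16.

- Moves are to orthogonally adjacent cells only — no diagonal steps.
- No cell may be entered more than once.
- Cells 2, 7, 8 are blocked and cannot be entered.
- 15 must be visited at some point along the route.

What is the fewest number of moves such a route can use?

Any route passes through 15 somewhere between 11 and 16. Summing Manhattan distances along the two legs (11 → 15 → 16) gives a lower bound of 4 + 5 = 9 moves.
A route of 9 moves achieves this: 11 → 12 → 13 → 14 → 15 → 20 → 19 → 18 → 17 → 16.
Since 9 matches the lower bound, it is optimal.

9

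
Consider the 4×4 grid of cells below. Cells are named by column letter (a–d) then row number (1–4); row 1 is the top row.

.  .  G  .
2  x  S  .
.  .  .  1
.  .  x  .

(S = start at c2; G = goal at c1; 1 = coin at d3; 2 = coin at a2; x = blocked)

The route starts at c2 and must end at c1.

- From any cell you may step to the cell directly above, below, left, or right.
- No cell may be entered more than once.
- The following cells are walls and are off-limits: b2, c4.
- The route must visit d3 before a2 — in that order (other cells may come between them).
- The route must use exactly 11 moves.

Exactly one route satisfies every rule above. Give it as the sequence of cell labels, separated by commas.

c2, d2, d3, c3, b3, b4, a4, a3, a2, a1, b1, c1

The waypoints must appear in the order d3, a2, with no cell reused.
Route from c2: right to d2, down to d3, 2× left (reaching b3), down to b4, left to a4, 3× up (reaching a1), 2× right (reaching c1) — 11 moves in all.
Check: order respected (1 at step 2, 2 at step 8); 11 moves as required.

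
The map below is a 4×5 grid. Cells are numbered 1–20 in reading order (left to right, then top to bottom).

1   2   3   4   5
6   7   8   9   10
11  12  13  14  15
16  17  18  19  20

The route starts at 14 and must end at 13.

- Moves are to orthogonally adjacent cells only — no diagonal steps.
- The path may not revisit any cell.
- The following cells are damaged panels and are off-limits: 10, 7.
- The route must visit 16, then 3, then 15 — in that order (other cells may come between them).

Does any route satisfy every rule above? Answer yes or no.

Ignoring the required order, 2 revisit-free routes from 14 to 13 pass through all of 16, 3, and 15; the waypoint orders that occur are 15 → 16 → 3 (2) — never 16 → 3 → 15.

no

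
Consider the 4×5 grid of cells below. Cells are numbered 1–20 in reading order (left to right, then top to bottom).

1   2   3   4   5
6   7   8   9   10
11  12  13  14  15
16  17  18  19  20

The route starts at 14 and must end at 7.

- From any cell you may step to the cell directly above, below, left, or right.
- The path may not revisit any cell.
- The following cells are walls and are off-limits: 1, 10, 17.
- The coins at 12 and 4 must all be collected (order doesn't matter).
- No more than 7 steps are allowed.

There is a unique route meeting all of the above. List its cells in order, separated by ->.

Any route must reach 12 and 4 and still end at 7 within 7 moves, so the order of the required stops is forced.
Route from 14: 2× up (reaching 4), left to 3, 2× down (reaching 13), left to 12, up to 7 — 7 moves in all.
Check: all required cells visited; 7 ≤ 7 moves.

14 -> 9 -> 4 -> 3 -> 8 -> 13 -> 12 -> 7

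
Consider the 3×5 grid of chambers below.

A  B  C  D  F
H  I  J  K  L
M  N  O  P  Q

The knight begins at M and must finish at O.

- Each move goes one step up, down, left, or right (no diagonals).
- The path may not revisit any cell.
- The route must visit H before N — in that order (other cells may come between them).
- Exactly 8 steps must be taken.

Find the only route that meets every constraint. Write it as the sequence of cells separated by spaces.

The waypoints must appear in the order H, N, with no cell reused.
Route from M: 2× up (reaching A), 2× right (reaching C), down to J, left to I, down to N, right to O — 8 moves in all.
Check: order respected (H at step 1, N at step 7); 8 moves as required.

M H A B C J I N O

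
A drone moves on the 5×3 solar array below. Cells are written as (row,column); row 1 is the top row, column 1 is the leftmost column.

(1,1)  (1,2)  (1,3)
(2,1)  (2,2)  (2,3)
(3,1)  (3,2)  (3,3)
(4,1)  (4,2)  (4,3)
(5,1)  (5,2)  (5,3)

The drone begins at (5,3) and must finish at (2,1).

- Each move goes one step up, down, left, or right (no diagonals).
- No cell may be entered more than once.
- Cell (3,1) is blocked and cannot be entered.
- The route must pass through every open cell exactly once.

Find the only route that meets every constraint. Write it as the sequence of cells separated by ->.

(5,3) -> (5,2) -> (5,1) -> (4,1) -> (4,2) -> (4,3) -> (3,3) -> (3,2) -> (2,2) -> (2,3) -> (1,3) -> (1,2) -> (1,1) -> (2,1)

Need to visit all 14 open cells exactly once, starting at (5,3) and ending at (2,1).
Cell (5,1) has only two open neighbours ((4,1) and (5,2)), so the path must pass straight through it: one of those is the cell it's entered from and the other is where it exits.
Route from (5,3): 2× left (reaching (5,1)), up to (4,1), 2× right (reaching (4,3)), up to (3,3), left to (3,2), up to (2,2), right to (2,3), up to (1,3), 2× left (reaching (1,1)), down to (2,1) — 13 moves in all.
Check: all 14 open cells covered.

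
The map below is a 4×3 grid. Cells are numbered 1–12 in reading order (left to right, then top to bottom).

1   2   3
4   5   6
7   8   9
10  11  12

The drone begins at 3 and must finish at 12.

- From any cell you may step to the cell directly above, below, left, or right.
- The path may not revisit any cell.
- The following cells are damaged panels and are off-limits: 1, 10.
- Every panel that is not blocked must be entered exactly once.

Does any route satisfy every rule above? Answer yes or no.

no

Exhausting the options from 3, every branch either dead-ends against blocked cells, would have to re-enter a cell already used, or reaches the goal with a constraint still unmet.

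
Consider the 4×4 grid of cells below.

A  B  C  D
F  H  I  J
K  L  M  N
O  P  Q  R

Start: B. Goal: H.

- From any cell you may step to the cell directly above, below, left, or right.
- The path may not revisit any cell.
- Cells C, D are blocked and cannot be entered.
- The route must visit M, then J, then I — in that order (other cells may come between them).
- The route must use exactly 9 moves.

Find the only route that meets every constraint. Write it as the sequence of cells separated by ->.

B -> A -> F -> K -> L -> M -> N -> J -> I -> H

The waypoints must appear in the order M, J, I, with no cell reused.
Route from B: left 1 to A, down 2 to K, right 3 to N, up 1 to J, left 2 to H — 9 moves in all.
Check: order respected (M at step 5, J at step 7, I at step 8); 9 moves as required.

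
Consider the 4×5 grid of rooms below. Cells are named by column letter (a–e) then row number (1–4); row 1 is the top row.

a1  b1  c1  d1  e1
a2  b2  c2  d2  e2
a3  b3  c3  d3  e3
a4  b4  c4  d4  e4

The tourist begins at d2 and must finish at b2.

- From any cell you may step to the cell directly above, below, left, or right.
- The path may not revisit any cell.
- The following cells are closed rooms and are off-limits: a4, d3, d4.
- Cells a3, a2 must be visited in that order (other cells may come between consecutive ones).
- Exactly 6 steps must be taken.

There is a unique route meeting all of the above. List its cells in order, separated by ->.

The waypoints must appear in the order a3, a2, with no cell reused.
Route from d2: left 1 to c2, down 1 to c3, left 2 to a3, up 1 to a2, right 1 to b2 — 6 moves in all.
Check: order respected (a3 at step 4, a2 at step 5); 6 moves as required.

d2 -> c2 -> c3 -> b3 -> a3 -> a2 -> b2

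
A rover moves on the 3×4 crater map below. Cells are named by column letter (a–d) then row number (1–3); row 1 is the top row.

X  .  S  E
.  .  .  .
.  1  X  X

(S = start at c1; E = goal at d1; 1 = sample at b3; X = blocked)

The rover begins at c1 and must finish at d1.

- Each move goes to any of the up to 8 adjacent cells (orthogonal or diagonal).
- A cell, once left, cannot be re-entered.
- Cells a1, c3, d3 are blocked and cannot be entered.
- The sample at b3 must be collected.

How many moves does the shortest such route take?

4

Any route passes through b3 somewhere between c1 and d1. Summing Chebyshev distances along the two legs (c1 → b3 → d1) gives a lower bound of 2 + 2 = 4 moves.
A route of 4 moves achieves this: c1 → b2 → b3 → c2 → d1.
Since 4 matches the lower bound, it is optimal.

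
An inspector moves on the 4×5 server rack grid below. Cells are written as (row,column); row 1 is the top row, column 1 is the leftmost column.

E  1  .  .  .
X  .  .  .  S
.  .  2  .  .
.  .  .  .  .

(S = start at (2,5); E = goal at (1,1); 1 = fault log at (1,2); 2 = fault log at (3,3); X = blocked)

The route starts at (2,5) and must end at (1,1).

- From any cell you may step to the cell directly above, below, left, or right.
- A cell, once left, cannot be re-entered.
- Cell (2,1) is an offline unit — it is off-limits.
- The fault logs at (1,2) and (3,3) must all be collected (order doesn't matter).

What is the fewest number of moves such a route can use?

Any route passes through (1,2) and (3,3) in some order between (2,5) and (1,1). Summing Manhattan distances along each leg and taking the cheapest ordering ((2,5) → (3,3) → (1,2) → (1,1)) gives a lower bound of 3 + 3 + 1 = 7 moves.
A route of 7 moves achieves this: (2,5) → (3,5) → (3,4) → (3,3) → (2,3) → (1,3) → (1,2) → (1,1).
Since 7 matches the lower bound, it is optimal.

7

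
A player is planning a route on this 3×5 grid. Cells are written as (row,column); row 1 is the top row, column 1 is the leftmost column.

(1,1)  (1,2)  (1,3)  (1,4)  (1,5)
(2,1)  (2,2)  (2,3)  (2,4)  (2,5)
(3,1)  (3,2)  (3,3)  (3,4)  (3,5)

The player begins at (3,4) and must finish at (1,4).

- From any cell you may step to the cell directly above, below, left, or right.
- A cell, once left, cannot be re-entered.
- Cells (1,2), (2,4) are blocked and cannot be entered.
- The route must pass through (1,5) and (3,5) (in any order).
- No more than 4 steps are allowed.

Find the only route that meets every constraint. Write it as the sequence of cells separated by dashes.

(3,4) - (3,5) - (2,5) - (1,5) - (1,4)

Any route must reach (1,5) and (3,5) and still end at (1,4) within 4 moves, so the order of the required stops is forced.
Route from (3,4): right 1 to (3,5), up 2 to (1,5), left 1 to (1,4) — 4 moves in all.
Check: all required cells visited; 4 ≤ 4 moves.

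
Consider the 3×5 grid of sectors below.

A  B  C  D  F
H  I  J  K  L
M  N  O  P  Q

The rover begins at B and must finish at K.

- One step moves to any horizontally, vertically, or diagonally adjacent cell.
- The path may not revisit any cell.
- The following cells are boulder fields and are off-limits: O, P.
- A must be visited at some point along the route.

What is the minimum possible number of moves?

Any route passes through A somewhere between B and K. Summing Chebyshev distances along the two legs (B → A → K) gives a lower bound of 1 + 3 = 4 moves.
A route of 4 moves achieves this: B → A → I → C → K.
Since 4 matches the lower bound, it is optimal.

4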